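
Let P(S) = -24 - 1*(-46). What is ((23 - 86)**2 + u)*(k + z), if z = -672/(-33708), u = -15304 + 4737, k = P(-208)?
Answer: -408112692/2809 ≈ -1.4529e+5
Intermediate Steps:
P(S) = 22 (P(S) = -24 + 46 = 22)
k = 22
u = -10567
z = 56/2809 (z = -672*(-1/33708) = 56/2809 ≈ 0.019936)
((23 - 86)**2 + u)*(k + z) = ((23 - 86)**2 - 10567)*(22 + 56/2809) = ((-63)**2 - 10567)*(61854/2809) = (3969 - 10567)*(61854/2809) = -6598*61854/2809 = -408112692/2809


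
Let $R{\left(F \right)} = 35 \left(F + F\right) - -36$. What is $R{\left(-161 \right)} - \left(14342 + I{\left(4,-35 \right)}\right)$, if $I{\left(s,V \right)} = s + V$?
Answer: $-25545$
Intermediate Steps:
$I{\left(s,V \right)} = V + s$
$R{\left(F \right)} = 36 + 70 F$ ($R{\left(F \right)} = 35 \cdot 2 F + 36 = 70 F + 36 = 36 + 70 F$)
$R{\left(-161 \right)} - \left(14342 + I{\left(4,-35 \right)}\right) = \left(36 + 70 \left(-161\right)\right) - \left(14342 + \left(-35 + 4\right)\right) = \left(36 - 11270\right) - \left(14342 - 31\right) = -11234 - 14311 = -25545$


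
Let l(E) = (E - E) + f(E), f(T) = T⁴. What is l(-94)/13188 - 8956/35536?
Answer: 173396962033/29290548 ≈ 5919.9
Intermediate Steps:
l(E) = E⁴ (l(E) = (E - E) + E⁴ = 0 + E⁴ = E⁴)
l(-94)/13188 - 8956/35536 = (-94)⁴/13188 - 8956/35536 = 78074896*(1/13188) - 8956*1/35536 = 19518724/3297 - 2239/8884 = 173396962033/29290548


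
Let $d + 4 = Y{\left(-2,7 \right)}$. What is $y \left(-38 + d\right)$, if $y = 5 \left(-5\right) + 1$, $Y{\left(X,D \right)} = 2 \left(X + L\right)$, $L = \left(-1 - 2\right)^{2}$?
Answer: $672$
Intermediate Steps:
$L = 9$ ($L = \left(-3\right)^{2} = 9$)
$Y{\left(X,D \right)} = 18 + 2 X$ ($Y{\left(X,D \right)} = 2 \left(X + 9\right) = 2 \left(9 + X\right) = 18 + 2 X$)
$d = 10$ ($d = -4 + \left(18 + 2 \left(-2\right)\right) = -4 + \left(18 - 4\right) = -4 + 14 = 10$)
$y = -24$ ($y = -25 + 1 = -24$)
$y \left(-38 + d\right) = - 24 \left(-38 + 10\right) = \left(-24\right) \left(-28\right) = 672$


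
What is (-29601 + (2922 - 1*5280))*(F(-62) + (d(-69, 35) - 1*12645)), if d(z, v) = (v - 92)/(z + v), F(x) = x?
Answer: 13805680779/34 ≈ 4.0605e+8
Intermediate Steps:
d(z, v) = (-92 + v)/(v + z)
(-29601 + (2922 - 1*5280))*(F(-62) + (d(-69, 35) - 1*12645)) = (-29601 + (2922 - 1*5280))*(-62 + ((-92 + 35)/(35 - 69) - 1*12645)) = (-29601 + (2922 - 5280))*(-62 + (-57/(-34) - 12645)) = (-29601 - 2358)*(-62 + (-1/34*(-57) - 12645)) = -31959*(-62 + (57/34 - 12645)) = -31959*(-62 - 429873/34) = -31959*(-431981/34) = 13805680779/34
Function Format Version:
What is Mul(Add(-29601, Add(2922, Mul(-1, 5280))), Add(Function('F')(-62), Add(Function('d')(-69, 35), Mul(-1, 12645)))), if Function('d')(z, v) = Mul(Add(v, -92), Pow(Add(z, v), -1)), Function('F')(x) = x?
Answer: Rational(13805680779, 34) ≈ 4.0605e+8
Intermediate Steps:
Function('d')(z, v) = Mul(Pow(Add(v, z), -1), Add(-92, v)) (Function('d')(z, v) = Mul(Add(-92, v), Pow(Add(v, z), -1)) = Mul(Pow(Add(v, z), -1), Add(-92, v)))
Mul(Add(-29601, Add(2922, Mul(-1, 5280))), Add(Function('F')(-62), Add(Function('d')(-69, 35), Mul(-1, 12645)))) = Mul(Add(-29601, Add(2922, Mul(-1, 5280))), Add(-62, Add(Mul(Pow(Add(35, -69), -1), Add(-92, 35)), Mul(-1, 12645)))) = Mul(Add(-29601, Add(2922, -5280)), Add(-62, Add(Mul(Pow(-34, -1), -57), -12645))) = Mul(Add(-29601, -2358), Add(-62, Add(Mul(Rational(-1, 34), -57), -12645))) = Mul(-31959, Add(-62, Add(Rational(57, 34), -12645))) = Mul(-31959, Add(-62, Rational(-429873, 34))) = Mul(-31959, Rational(-431981, 34)) = Rational(13805680779, 34)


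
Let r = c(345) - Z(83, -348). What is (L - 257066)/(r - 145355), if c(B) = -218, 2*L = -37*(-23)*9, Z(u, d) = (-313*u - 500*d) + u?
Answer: 506473/587354 ≈ 0.86230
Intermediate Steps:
Z(u, d) = -500*d - 312*u (Z(u, d) = (-500*d - 313*u) + u = -500*d - 312*u)
L = 7659/2 (L = (-37*(-23)*9)/2 = (851*9)/2 = (1/2)*7659 = 7659/2 ≈ 3829.5)
r = -148322 (r = -218 - (-500*(-348) - 312*83) = -218 - (174000 - 25896) = -218 - 1*148104 = -218 - 148104 = -148322)
(L - 257066)/(r - 145355) = (7659/2 - 257066)/(-148322 - 145355) = -506473/2/(-293677) = -506473/2*(-1/293677) = 506473/587354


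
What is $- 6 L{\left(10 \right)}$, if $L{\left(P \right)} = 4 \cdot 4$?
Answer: $-96$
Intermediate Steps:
$L{\left(P \right)} = 16$
$- 6 L{\left(10 \right)} = \left(-6\right) 16 = -96$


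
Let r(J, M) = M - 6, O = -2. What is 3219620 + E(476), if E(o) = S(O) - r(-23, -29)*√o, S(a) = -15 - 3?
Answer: 3219602 + 70*√119 ≈ 3.2204e+6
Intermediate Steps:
r(J, M) = -6 + M
S(a) = -18
E(o) = -18 + 35*√o (E(o) = -18 - (-6 - 29)*√o = -18 - (-35)*√o = -18 + 35*√o)
3219620 + E(476) = 3219620 + (-18 + 35*√476) = 3219620 + (-18 + 35*(2*√119)) = 3219620 + (-18 + 70*√119) = 3219602 + 70*√119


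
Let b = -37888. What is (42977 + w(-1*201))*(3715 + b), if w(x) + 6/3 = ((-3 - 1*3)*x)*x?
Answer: 6815155563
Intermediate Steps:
w(x) = -2 - 6*x**2 (w(x) = -2 + ((-3 - 1*3)*x)*x = -2 + ((-3 - 3)*x)*x = -2 + (-6*x)*x = -2 - 6*x**2)
(42977 + w(-1*201))*(3715 + b) = (42977 + (-2 - 6*(-1*201)**2))*(3715 - 37888) = (42977 + (-2 - 6*(-201)**2))*(-34173) = (42977 + (-2 - 6*40401))*(-34173) = (42977 + (-2 - 242406))*(-34173) = (42977 - 242408)*(-34173) = -199431*(-34173) = 6815155563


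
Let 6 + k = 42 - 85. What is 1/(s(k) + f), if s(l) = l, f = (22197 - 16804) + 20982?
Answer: 1/26326 ≈ 3.7985e-5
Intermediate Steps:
k = -49 (k = -6 + (42 - 85) = -6 - 43 = -49)
f = 26375 (f = 5393 + 20982 = 26375)
1/(s(k) + f) = 1/(-49 + 26375) = 1/26326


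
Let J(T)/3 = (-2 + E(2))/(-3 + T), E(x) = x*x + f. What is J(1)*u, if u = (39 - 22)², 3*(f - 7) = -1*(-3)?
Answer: -4335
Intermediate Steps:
f = 8 (f = 7 + (-1*(-3))/3 = 7 + (⅓)*3 = 7 + 1 = 8)
E(x) = 8 + x² (E(x) = x*x + 8 = x² + 8 = 8 + x²)
J(T) = 30/(-3 + T) (J(T) = 3*((-2 + (8 + 2²))/(-3 + T)) = 3*((-2 + (8 + 4))/(-3 + T)) = 3*((-2 + 12)/(-3 + T)) = 3*(10/(-3 + T)) = 30/(-3 + T))
u = 289 (u = 17² = 289)
J(1)*u = (30/(-3 + 1))*289 = (30/(-2))*289 = (30*(-½))*289 = -15*289 = -4335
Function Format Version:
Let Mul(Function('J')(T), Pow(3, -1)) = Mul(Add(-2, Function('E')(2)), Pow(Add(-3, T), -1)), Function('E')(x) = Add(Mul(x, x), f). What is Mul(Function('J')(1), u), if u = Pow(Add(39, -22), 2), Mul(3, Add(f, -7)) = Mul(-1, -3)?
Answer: -4335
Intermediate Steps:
f = 8 (f = Add(7, Mul(Rational(1, 3), Mul(-1, -3))) = Add(7, Mul(Rational(1, 3), 3)) = Add(7, 1) = 8)
Function('E')(x) = Add(8, Pow(x, 2)) (Function('E')(x) = Add(Mul(x, x), 8) = Add(Pow(x, 2), 8) = Add(8, Pow(x, 2)))
Function('J')(T) = Mul(30, Pow(Add(-3, T), -1)) (Function('J')(T) = Mul(3, Mul(Add(-2, Add(8, Pow(2, 2))), Pow(Add(-3, T), -1))) = Mul(3, Mul(Add(-2, Add(8, 4)), Pow(Add(-3, T), -1))) = Mul(3, Mul(Add(-2, 12), Pow(Add(-3, T), -1))) = Mul(3, Mul(10, Pow(Add(-3, T), -1))) = Mul(30, Pow(Add(-3, T), -1)))
u = 289 (u = Pow(17, 2) = 289)
Mul(Function('J')(1), u) = Mul(Mul(30, Pow(Add(-3, 1), -1)), 289) = Mul(Mul(30, Pow(-2, -1)), 289) = Mul(Mul(30, Rational(-1, 2)), 289) = Mul(-15, 289) = -4335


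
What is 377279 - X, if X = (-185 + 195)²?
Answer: 377179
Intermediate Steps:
X = 100 (X = 10² = 100)
377279 - X = 377279 - 1*100 = 377279 - 100 = 377179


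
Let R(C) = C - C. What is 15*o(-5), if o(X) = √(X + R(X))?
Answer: 15*I*√5 ≈ 33.541*I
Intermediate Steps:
R(C) = 0
o(X) = √X (o(X) = √(X + 0) = √X)
15*o(-5) = 15*√(-5) = 15*(I*√5) = 15*I*√5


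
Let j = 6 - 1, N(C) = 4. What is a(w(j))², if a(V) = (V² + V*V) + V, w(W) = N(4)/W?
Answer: 2704/625 ≈ 4.3264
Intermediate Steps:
j = 5
w(W) = 4/W
a(V) = V + 2*V² (a(V) = (V² + V²) + V = 2*V² + V = V + 2*V²)
a(w(j))² = ((4/5)*(1 + 2*(4/5)))² = ((4*(⅕))*(1 + 2*(4*(⅕))))² = (4*(1 + 2*(⅘))/5)² = (4*(1 + 8/5)/5)² = ((⅘)*(13/5))² = (52/25)² = 2704/625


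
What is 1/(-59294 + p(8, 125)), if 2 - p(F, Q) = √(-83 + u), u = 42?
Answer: I/(√41 - 59292*I) ≈ -1.6866e-5 + 1.8214e-9*I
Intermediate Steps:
p(F, Q) = 2 - I*√41 (p(F, Q) = 2 - √(-83 + 42) = 2 - √(-41) = 2 - I*√41)
1/(-59294 + p(8, 125)) = 1/(-59294 + (2 - I*√41)) = 1/(-59292 - I*√41)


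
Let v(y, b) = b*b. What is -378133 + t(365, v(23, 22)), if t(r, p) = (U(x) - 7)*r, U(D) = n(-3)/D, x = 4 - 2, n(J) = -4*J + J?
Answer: -758091/2 ≈ -3.7905e+5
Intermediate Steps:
n(J) = -3*J
x = 2
U(D) = 9/D (U(D) = (-3*(-3))/D = 9/D)
v(y, b) = b²
t(r, p) = -5*r/2 (t(r, p) = (9/2 - 7)*r = -5*r/2)
-378133 + t(365, v(23, 22)) = -378133 - 5/2*365 = -378133 - 1825/2 = -758091/2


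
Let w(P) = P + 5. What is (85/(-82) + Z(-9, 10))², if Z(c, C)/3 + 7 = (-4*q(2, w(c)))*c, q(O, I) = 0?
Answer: 3265249/6724 ≈ 485.61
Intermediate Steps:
w(P) = 5 + P
Z(c, C) = -21 (Z(c, C) = -21 + 3*((-4*0)*c) = -21 + 3*(0*c) = -21 + 3*0 = -21 + 0 = -21)
(85/(-82) + Z(-9, 10))² = (85/(-82) - 21)² = (85*(-1/82) - 21)² = (-85/82 - 21)² = (-1807/82)² = 3265249/6724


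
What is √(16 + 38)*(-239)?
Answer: -717*√6 ≈ -1756.3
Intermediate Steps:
√(16 + 38)*(-239) = √54*(-239) = (3*√6)*(-239) = -717*√6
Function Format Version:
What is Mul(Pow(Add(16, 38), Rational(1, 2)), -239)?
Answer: Mul(-717, Pow(6, Rational(1, 2))) ≈ -1756.3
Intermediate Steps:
Mul(Pow(Add(16, 38), Rational(1, 2)), -239) = Mul(Pow(54, Rational(1, 2)), -239) = Mul(Mul(3, Pow(6, Rational(1, 2))), -239) = Mul(-717, Pow(6, Rational(1, 2)))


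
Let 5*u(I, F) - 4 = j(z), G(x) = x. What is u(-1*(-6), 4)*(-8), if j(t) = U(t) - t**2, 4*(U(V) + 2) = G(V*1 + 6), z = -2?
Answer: 8/5 ≈ 1.6000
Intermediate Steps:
U(V) = -1/2 + V/4 (U(V) = -2 + (V*1 + 6)/4 = -2 + (V + 6)/4 = -2 + (6 + V)/4 = -2 + (3/2 + V/4) = -1/2 + V/4)
j(t) = -1/2 - t**2 + t/4 (j(t) = (-1/2 + t/4) - t**2 = -1/2 - t**2 + t/4)
u(I, F) = -1/5 (u(I, F) = 4/5 + (-1/2 - 1*(-2)**2 + (1/4)*(-2))/5 = 4/5 + (-1/2 - 1*4 - 1/2)/5 = 4/5 + (-1/2 - 4 - 1/2)/5 = 4/5 + (1/5)*(-5) = 4/5 - 1 = -1/5)
u(-1*(-6), 4)*(-8) = -1/5*(-8) = 8/5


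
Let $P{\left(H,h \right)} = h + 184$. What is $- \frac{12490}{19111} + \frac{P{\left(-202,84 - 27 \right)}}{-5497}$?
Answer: $- \frac{73263281}{105053167} \approx -0.69739$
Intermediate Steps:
$P{\left(H,h \right)} = 184 + h$
$- \frac{12490}{19111} + \frac{P{\left(-202,84 - 27 \right)}}{-5497} = - \frac{12490}{19111} + \frac{184 + \left(84 - 27\right)}{-5497} = \left(-12490\right) \frac{1}{19111} + \left(184 + \left(84 - 27\right)\right) \left(- \frac{1}{5497}\right) = - \frac{12490}{19111} + \left(184 + 57\right) \left(- \frac{1}{5497}\right) = - \frac{12490}{19111} + 241 \left(- \frac{1}{5497}\right) = - \frac{12490}{19111} - \frac{241}{5497} = - \frac{73263281}{105053167}$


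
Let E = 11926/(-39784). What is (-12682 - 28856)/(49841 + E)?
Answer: -826273896/991431209 ≈ -0.83342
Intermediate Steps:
E = -5963/19892 (E = 11926*(-1/39784) = -5963/19892 ≈ -0.29977)
(-12682 - 28856)/(49841 + E) = (-12682 - 28856)/(49841 - 5963/19892) = -41538/991431209/19892 = -41538*19892/991431209 = -826273896/991431209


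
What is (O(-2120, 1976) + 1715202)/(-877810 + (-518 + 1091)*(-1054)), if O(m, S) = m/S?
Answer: -423654629/365992744 ≈ -1.1575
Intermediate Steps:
(O(-2120, 1976) + 1715202)/(-877810 + (-518 + 1091)*(-1054)) = (-2120/1976 + 1715202)/(-877810 + (-518 + 1091)*(-1054)) = (-2120*1/1976 + 1715202)/(-877810 + 573*(-1054)) = (-265/247 + 1715202)/(-877810 - 603942) = (423654629/247)/(-1481752) = (423654629/247)*(-1/1481752) = -423654629/365992744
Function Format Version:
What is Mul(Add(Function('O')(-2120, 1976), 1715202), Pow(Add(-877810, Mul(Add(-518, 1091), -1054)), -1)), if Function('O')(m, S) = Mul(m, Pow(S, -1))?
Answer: Rational(-423654629, 365992744) ≈ -1.1575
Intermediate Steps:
Mul(Add(Function('O')(-2120, 1976), 1715202), Pow(Add(-877810, Mul(Add(-518, 1091), -1054)), -1)) = Mul(Add(Mul(-2120, Pow(1976, -1)), 1715202), Pow(Add(-877810, Mul(Add(-518, 1091), -1054)), -1)) = Mul(Add(Mul(-2120, Rational(1, 1976)), 1715202), Pow(Add(-877810, Mul(573, -1054)), -1)) = Mul(Add(Rational(-265, 247), 1715202), Pow(Add(-877810, -603942), -1)) = Mul(Rational(423654629, 247), Pow(-1481752, -1)) = Mul(Rational(423654629, 247), Rational(-1, 1481752)) = Rational(-423654629, 365992744)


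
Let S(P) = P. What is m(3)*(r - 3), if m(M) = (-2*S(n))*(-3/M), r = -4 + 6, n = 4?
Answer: -8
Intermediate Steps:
r = 2
m(M) = 24/M (m(M) = (-2*4)*(-3/M) = -(-24)/M = 24/M)
m(3)*(r - 3) = (24/3)*(2 - 3) = (24*(1/3))*(-1) = 8*(-1) = -8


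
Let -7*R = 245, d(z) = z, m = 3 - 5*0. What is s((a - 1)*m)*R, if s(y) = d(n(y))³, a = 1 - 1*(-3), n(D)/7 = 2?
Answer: -96040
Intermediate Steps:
m = 3 (m = 3 + 0 = 3)
n(D) = 14 (n(D) = 7*2 = 14)
a = 4 (a = 1 + 3 = 4)
R = -35 (R = -⅐*245 = -35)
s(y) = 2744 (s(y) = 14³ = 2744)
s((a - 1)*m)*R = 2744*(-35) = -96040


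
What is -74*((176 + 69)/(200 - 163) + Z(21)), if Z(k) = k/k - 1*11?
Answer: 250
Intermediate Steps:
Z(k) = -10 (Z(k) = 1 - 11 = -10)
-74*((176 + 69)/(200 - 163) + Z(21)) = -74*((176 + 69)/(200 - 163) - 10) = -74*(245/37 - 10) = -74*(-125/37) = 250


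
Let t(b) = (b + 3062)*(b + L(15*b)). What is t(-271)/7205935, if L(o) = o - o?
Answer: -756361/7205935 ≈ -0.10496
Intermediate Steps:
L(o) = 0
t(b) = b*(3062 + b) (t(b) = (b + 3062)*(b + 0) = (3062 + b)*b = b*(3062 + b))
t(-271)/7205935 = -271*(3062 - 271)/7205935 = -271*2791*(1/7205935) = -756361*1/7205935 = -756361/7205935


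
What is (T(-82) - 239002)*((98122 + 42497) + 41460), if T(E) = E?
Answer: -43532175636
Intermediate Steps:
(T(-82) - 239002)*((98122 + 42497) + 41460) = (-82 - 239002)*((98122 + 42497) + 41460) = -239084*(140619 + 41460) = -239084*182079 = -43532175636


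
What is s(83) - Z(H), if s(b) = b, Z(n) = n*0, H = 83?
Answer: 83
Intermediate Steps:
Z(n) = 0
s(83) - Z(H) = 83 - 1*0 = 83 + 0 = 83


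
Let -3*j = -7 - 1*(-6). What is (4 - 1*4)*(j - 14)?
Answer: 0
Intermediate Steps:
j = ⅓ (j = -(-7 - 1*(-6))/3 = -(-7 + 6)/3 = -⅓*(-1) = ⅓ ≈ 0.33333)
(4 - 1*4)*(j - 14) = (4 - 1*4)*(⅓ - 14) = (4 - 4)*(-41/3) = 0*(-41/3) = 0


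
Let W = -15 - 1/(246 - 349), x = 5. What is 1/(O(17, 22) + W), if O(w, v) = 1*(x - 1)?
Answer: -103/1132 ≈ -0.090989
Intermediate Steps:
O(w, v) = 4 (O(w, v) = 1*(5 - 1) = 1*4 = 4)
W = -1544/103 (W = -15 - 1/(-103) = -15 - 1*(-1/103) = -15 + 1/103 = -1544/103 ≈ -14.990)
1/(O(17, 22) + W) = 1/(4 - 1544/103) = 1/(-1132/103) = -103/1132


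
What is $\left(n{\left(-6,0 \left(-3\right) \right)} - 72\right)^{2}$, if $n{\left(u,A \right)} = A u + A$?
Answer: $5184$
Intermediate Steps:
$n{\left(u,A \right)} = A + A u$
$\left(n{\left(-6,0 \left(-3\right) \right)} - 72\right)^{2} = \left(0 \left(-3\right) \left(1 - 6\right) - 72\right)^{2} = \left(0 \left(-5\right) - 72\right)^{2} = \left(0 - 72\right)^{2} = \left(-72\right)^{2} = 5184$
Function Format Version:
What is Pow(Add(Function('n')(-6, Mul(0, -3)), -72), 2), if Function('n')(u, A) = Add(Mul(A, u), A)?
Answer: 5184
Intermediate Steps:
Function('n')(u, A) = Add(A, Mul(A, u))
Pow(Add(Function('n')(-6, Mul(0, -3)), -72), 2) = Pow(Add(Mul(Mul(0, -3), Add(1, -6)), -72), 2) = Pow(Add(Mul(0, -5), -72), 2) = Pow(Add(0, -72), 2) = Pow(-72, 2) = 5184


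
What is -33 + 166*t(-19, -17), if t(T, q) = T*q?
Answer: 53585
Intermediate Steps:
-33 + 166*t(-19, -17) = -33 + 166*(-19*(-17)) = -33 + 166*323 = -33 + 53618 = 53585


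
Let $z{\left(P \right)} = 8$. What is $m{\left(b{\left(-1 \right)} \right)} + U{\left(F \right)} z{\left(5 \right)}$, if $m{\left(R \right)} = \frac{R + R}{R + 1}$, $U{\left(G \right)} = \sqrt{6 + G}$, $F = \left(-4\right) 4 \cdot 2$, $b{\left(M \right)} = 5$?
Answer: $\frac{5}{3} + 8 i \sqrt{26} \approx 1.6667 + 40.792 i$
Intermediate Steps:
$F = -32$ ($F = \left(-16\right) 2 = -32$)
$m{\left(R \right)} = \frac{2 R}{1 + R}$
$m{\left(b{\left(-1 \right)} \right)} + U{\left(F \right)} z{\left(5 \right)} = 2 \cdot 5 \frac{1}{1 + 5} + \sqrt{6 - 32} \cdot 8 = 2 \cdot 5 \cdot \frac{1}{6} + \sqrt{-26} \cdot 8 = 2 \cdot 5 \cdot \frac{1}{6} + i \sqrt{26} \cdot 8 = \frac{5}{3} + 8 i \sqrt{26}$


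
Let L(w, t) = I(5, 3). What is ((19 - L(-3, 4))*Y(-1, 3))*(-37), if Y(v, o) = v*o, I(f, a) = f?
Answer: 1554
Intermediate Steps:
L(w, t) = 5
Y(v, o) = o*v
((19 - L(-3, 4))*Y(-1, 3))*(-37) = ((19 - 1*5)*(3*(-1)))*(-37) = ((19 - 5)*(-3))*(-37) = (14*(-3))*(-37) = -42*(-37) = 1554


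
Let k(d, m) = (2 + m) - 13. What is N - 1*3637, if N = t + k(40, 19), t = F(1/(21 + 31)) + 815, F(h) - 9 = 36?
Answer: -2769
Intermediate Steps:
F(h) = 45 (F(h) = 9 + 36 = 45)
k(d, m) = -11 + m
t = 860 (t = 45 + 815 = 860)
N = 868 (N = 860 + (-11 + 19) = 860 + 8 = 868)
N - 1*3637 = 868 - 1*3637 = 868 - 3637 = -2769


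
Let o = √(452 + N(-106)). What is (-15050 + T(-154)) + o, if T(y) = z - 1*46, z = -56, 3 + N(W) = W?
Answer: -15152 + 7*√7 ≈ -15133.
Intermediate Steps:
N(W) = -3 + W
T(y) = -102 (T(y) = -56 - 1*46 = -56 - 46 = -102)
o = 7*√7 (o = √(452 + (-3 - 106)) = √(452 - 109) = √343 = 7*√7 ≈ 18.520)
(-15050 + T(-154)) + o = (-15050 - 102) + 7*√7 = -15152 + 7*√7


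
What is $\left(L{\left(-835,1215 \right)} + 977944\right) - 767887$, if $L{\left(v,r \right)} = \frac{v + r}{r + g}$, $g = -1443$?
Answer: $\frac{630166}{3} \approx 2.1006 \cdot 10^{5}$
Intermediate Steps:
$L{\left(v,r \right)} = \frac{r + v}{-1443 + r}$ ($L{\left(v,r \right)} = \frac{v + r}{r - 1443} = \frac{r + v}{-1443 + r}$)
$\left(L{\left(-835,1215 \right)} + 977944\right) - 767887 = \left(\frac{1215 - 835}{-1443 + 1215} + 977944\right) - 767887 = \left(\frac{1}{-228} \cdot 380 + 977944\right) - 767887 = \left(\left(- \frac{1}{228}\right) 380 + 977944\right) - 767887 = \left(- \frac{5}{3} + 977944\right) - 767887 = \frac{2933827}{3} - 767887 = \frac{630166}{3}$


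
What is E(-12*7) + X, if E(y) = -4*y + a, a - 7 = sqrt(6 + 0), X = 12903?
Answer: 13246 + sqrt(6) ≈ 13248.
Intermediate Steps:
a = 7 + sqrt(6) (a = 7 + sqrt(6 + 0) = 7 + sqrt(6) ≈ 9.4495)
E(y) = 7 + sqrt(6) - 4*y (E(y) = -4*y + (7 + sqrt(6)) = 7 + sqrt(6) - 4*y)
E(-12*7) + X = (7 + sqrt(6) - (-48)*7) + 12903 = (7 + sqrt(6) - 4*(-84)) + 12903 = (7 + sqrt(6) + 336) + 12903 = (343 + sqrt(6)) + 12903 = 13246 + sqrt(6)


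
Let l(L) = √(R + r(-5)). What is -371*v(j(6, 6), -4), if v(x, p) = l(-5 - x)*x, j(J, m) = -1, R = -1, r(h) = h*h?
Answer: 742*√6 ≈ 1817.5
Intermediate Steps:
r(h) = h²
l(L) = 2*√6 (l(L) = √(-1 + (-5)²) = √(-1 + 25) = √24 = 2*√6)
v(x, p) = 2*x*√6 (v(x, p) = (2*√6)*x = 2*x*√6)
-371*v(j(6, 6), -4) = -742*(-1)*√6 = -(-742)*√6 = 742*√6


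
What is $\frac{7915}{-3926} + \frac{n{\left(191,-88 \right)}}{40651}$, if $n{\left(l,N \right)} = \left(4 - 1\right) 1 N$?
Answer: $- \frac{24829933}{12276602} \approx -2.0225$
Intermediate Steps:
$n{\left(l,N \right)} = 3 N$ ($n{\left(l,N \right)} = 3 \cdot 1 N = 3 N$)
$\frac{7915}{-3926} + \frac{n{\left(191,-88 \right)}}{40651} = \frac{7915}{-3926} + \frac{3 \left(-88\right)}{40651} = 7915 \left(- \frac{1}{3926}\right) - \frac{264}{40651} = - \frac{7915}{3926} - \frac{264}{40651} = - \frac{24829933}{12276602}$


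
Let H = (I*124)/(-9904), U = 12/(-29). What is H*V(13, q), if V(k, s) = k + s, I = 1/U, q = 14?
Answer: 8091/9904 ≈ 0.81694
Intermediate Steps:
U = -12/29 (U = 12*(-1/29) = -12/29 ≈ -0.41379)
I = -29/12 (I = 1/(-12/29) = -29/12 ≈ -2.4167)
H = 899/29712 (H = -29/12*124/(-9904) = -899/3*(-1/9904) = 899/29712 ≈ 0.030257)
H*V(13, q) = 899*(13 + 14)/29712 = (899/29712)*27 = 8091/9904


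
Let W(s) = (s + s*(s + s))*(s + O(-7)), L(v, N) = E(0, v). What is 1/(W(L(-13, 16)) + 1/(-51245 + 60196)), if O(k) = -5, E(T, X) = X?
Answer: -8951/52363349 ≈ -0.00017094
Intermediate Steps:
L(v, N) = v
W(s) = (-5 + s)*(s + 2*s²) (W(s) = (s + s*(s + s))*(s - 5) = (s + s*(2*s))*(-5 + s) = (s + 2*s²)*(-5 + s) = (-5 + s)*(s + 2*s²))
1/(W(L(-13, 16)) + 1/(-51245 + 60196)) = 1/(-13*(-5 - 9*(-13) + 2*(-13)²) + 1/(-51245 + 60196)) = 1/(-13*(-5 + 117 + 2*169) + 1/8951) = 1/(-13*(-5 + 117 + 338) + 1/8951) = 1/(-13*450 + 1/8951) = 1/(-5850 + 1/8951) = 1/(-52363349/8951) = -8951/52363349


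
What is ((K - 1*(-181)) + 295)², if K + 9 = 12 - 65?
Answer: 171396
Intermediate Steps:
K = -62 (K = -9 + (12 - 65) = -9 - 53 = -62)
((K - 1*(-181)) + 295)² = ((-62 - 1*(-181)) + 295)² = ((-62 + 181) + 295)² = (119 + 295)² = 414² = 171396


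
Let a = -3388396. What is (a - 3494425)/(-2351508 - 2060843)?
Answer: 6882821/4412351 ≈ 1.5599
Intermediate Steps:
(a - 3494425)/(-2351508 - 2060843) = (-3388396 - 3494425)/(-2351508 - 2060843) = -6882821/(-4412351) = -6882821*(-1/4412351) = 6882821/4412351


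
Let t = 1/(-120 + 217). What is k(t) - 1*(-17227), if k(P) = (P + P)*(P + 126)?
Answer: 162113289/9409 ≈ 17230.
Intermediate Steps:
t = 1/97 ≈ 0.010309
k(P) = 2*P*(126 + P) (k(P) = (2*P)*(126 + P) = 2*P*(126 + P))
k(t) - 1*(-17227) = 2*(1/97)*(126 + 1/97) - 1*(-17227) = 2*(1/97)*(12223/97) + 17227 = 24446/9409 + 17227 = 162113289/9409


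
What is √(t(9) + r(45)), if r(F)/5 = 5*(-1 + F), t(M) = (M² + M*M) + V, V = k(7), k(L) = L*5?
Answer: √1297 ≈ 36.014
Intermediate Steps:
k(L) = 5*L
V = 35 (V = 5*7 = 35)
t(M) = 35 + 2*M² (t(M) = (M² + M*M) + 35 = (M² + M²) + 35 = 2*M² + 35 = 35 + 2*M²)
r(F) = -25 + 25*F (r(F) = 5*(5*(-1 + F)) = 5*(-5 + 5*F) = -25 + 25*F)
√(t(9) + r(45)) = √((35 + 2*9²) + (-25 + 25*45)) = √((35 + 2*81) + (-25 + 1125)) = √((35 + 162) + 1100) = √(197 + 1100) = √1297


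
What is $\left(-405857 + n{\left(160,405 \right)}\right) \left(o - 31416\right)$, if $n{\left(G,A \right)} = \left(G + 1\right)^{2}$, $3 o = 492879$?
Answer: $-50484755872$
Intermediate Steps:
$o = 164293$ ($o = \frac{1}{3} \cdot 492879 = 164293$)
$n{\left(G,A \right)} = \left(1 + G\right)^{2}$
$\left(-405857 + n{\left(160,405 \right)}\right) \left(o - 31416\right) = \left(-405857 + \left(1 + 160\right)^{2}\right) \left(164293 - 31416\right) = \left(-405857 + 161^{2}\right) 132877 = \left(-405857 + 25921\right) 132877 = \left(-379936\right) 132877 = -50484755872$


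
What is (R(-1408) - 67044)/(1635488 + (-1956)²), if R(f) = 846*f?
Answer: -314553/1365356 ≈ -0.23038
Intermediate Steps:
(R(-1408) - 67044)/(1635488 + (-1956)²) = (846*(-1408) - 67044)/(1635488 + (-1956)²) = (-1191168 - 67044)/(1635488 + 3825936) = -1258212/5461424 = -1258212*1/5461424 = -314553/1365356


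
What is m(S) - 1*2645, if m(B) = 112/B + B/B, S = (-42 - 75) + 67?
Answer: -66156/25 ≈ -2646.2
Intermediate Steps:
S = -50 (S = -117 + 67 = -50)
m(B) = 1 + 112/B (m(B) = 112/B + 1 = 1 + 112/B)
m(S) - 1*2645 = (112 - 50)/(-50) - 1*2645 = -1/50*62 - 2645 = -31/25 - 2645 = -66156/25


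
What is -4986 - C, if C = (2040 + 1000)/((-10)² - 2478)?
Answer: -5926834/1189 ≈ -4984.7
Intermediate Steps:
C = -1520/1189 (C = 3040/(100 - 2478) = 3040/(-2378) = 3040*(-1/2378) = -1520/1189 ≈ -1.2784)
-4986 - C = -4986 - 1*(-1520/1189) = -4986 + 1520/1189 = -5926834/1189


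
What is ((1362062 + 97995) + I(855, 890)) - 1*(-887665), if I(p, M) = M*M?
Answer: 3139822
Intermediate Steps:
I(p, M) = M**2
((1362062 + 97995) + I(855, 890)) - 1*(-887665) = ((1362062 + 97995) + 890**2) - 1*(-887665) = (1460057 + 792100) + 887665 = 2252157 + 887665 = 3139822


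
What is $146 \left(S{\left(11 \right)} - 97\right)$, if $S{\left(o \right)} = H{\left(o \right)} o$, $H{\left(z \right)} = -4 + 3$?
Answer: $-15768$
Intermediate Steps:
$H{\left(z \right)} = -1$
$S{\left(o \right)} = - o$
$146 \left(S{\left(11 \right)} - 97\right) = 146 \left(\left(-1\right) 11 - 97\right) = 146 \left(-11 - 97\right) = 146 \left(-108\right) = -15768$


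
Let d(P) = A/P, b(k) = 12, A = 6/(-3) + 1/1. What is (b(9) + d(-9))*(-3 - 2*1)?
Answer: -545/9 ≈ -60.556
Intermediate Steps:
A = -1 (A = 6*(-⅓) + 1*1 = -2 + 1 = -1)
d(P) = -1/P
(b(9) + d(-9))*(-3 - 2*1) = (12 - 1/(-9))*(-3 - 2*1) = (12 - 1*(-⅑))*(-3 - 2) = (12 + ⅑)*(-5) = (109/9)*(-5) = -545/9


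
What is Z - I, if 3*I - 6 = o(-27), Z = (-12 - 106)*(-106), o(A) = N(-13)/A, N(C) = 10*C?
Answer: 1012856/81 ≈ 12504.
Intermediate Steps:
o(A) = -130/A (o(A) = (10*(-13))/A = -130/A)
Z = 12508 (Z = -118*(-106) = 12508)
I = 292/81 (I = 2 + (-130/(-27))/3 = 2 + (-130*(-1/27))/3 = 2 + (⅓)*(130/27) = 2 + 130/81 = 292/81 ≈ 3.6049)
Z - I = 12508 - 1*292/81 = 12508 - 292/81 = 1012856/81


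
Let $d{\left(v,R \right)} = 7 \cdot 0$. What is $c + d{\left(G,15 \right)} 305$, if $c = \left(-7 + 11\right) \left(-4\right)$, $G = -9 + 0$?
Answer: $-16$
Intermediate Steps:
$G = -9$
$d{\left(v,R \right)} = 0$
$c = -16$ ($c = 4 \left(-4\right) = -16$)
$c + d{\left(G,15 \right)} 305 = -16 + 0 \cdot 305 = -16 + 0 = -16$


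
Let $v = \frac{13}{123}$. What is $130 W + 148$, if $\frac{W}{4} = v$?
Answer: $\frac{24964}{123} \approx 202.96$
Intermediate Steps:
$v = \frac{13}{123}$ ($v = 13 \cdot \frac{1}{123} = \frac{13}{123} \approx 0.10569$)
$W = \frac{52}{123}$ ($W = 4 \cdot \frac{13}{123} = \frac{52}{123} \approx 0.42276$)
$130 W + 148 = 130 \cdot \frac{52}{123} + 148 = \frac{6760}{123} + 148 = \frac{24964}{123}$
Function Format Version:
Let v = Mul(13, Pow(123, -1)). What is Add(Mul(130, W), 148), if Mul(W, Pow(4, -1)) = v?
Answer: Rational(24964, 123) ≈ 202.96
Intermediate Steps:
v = Rational(13, 123) (v = Mul(13, Rational(1, 123)) = Rational(13, 123) ≈ 0.10569)
W = Rational(52, 123) (W = Mul(4, Rational(13, 123)) = Rational(52, 123) ≈ 0.42276)
Add(Mul(130, W), 148) = Add(Mul(130, Rational(52, 123)), 148) = Add(Rational(6760, 123), 148) = Rational(24964, 123)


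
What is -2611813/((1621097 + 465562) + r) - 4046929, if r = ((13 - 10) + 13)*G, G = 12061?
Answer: -9225523602728/2279635 ≈ -4.0469e+6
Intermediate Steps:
r = 192976 (r = ((13 - 10) + 13)*12061 = (3 + 13)*12061 = 16*12061 = 192976)
-2611813/((1621097 + 465562) + r) - 4046929 = -2611813/((1621097 + 465562) + 192976) - 4046929 = -2611813/(2086659 + 192976) - 4046929 = -2611813/2279635 - 4046929 = -9225523602728/2279635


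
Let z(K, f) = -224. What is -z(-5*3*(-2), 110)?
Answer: 224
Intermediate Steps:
-z(-5*3*(-2), 110) = -1*(-224) = 224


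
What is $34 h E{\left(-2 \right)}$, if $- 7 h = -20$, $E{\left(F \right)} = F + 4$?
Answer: $\frac{1360}{7} \approx 194.29$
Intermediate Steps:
$E{\left(F \right)} = 4 + F$
$h = \frac{20}{7}$ ($h = \left(- \frac{1}{7}\right) \left(-20\right) = \frac{20}{7} \approx 2.8571$)
$34 h E{\left(-2 \right)} = 34 \cdot \frac{20}{7} \left(4 - 2\right) = \frac{680}{7} \cdot 2 = \frac{1360}{7}$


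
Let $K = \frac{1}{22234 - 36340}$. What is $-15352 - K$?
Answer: $- \frac{216555311}{14106} \approx -15352.0$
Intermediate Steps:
$K = - \frac{1}{14106}$ ($K = \frac{1}{-14106} = - \frac{1}{14106} \approx -7.0892 \cdot 10^{-5}$)
$-15352 - K = -15352 - - \frac{1}{14106} = -15352 + \frac{1}{14106} = - \frac{216555311}{14106}$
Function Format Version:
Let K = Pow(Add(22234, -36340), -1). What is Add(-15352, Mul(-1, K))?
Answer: Rational(-216555311, 14106) ≈ -15352.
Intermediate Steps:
K = Rational(-1, 14106) (K = Pow(-14106, -1) = Rational(-1, 14106) ≈ -7.0892e-5)
Add(-15352, Mul(-1, K)) = Add(-15352, Mul(-1, Rational(-1, 14106))) = Add(-15352, Rational(1, 14106)) = Rational(-216555311, 14106)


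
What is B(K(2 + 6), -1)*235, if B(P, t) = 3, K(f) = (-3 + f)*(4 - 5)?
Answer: 705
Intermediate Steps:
K(f) = 3 - f (K(f) = (-3 + f)*(-1) = 3 - f)
B(K(2 + 6), -1)*235 = 3*235 = 705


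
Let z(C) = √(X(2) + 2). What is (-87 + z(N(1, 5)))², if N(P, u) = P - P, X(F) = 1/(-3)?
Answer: (261 - √15)²/9 ≈ 7346.0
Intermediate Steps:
X(F) = -⅓
N(P, u) = 0
z(C) = √15/3 (z(C) = √(-⅓ + 2) = √(5/3) = √15/3)
(-87 + z(N(1, 5)))² = (-87 + √15/3)²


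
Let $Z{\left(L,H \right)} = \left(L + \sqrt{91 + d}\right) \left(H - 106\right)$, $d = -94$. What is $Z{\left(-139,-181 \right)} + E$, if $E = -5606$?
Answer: $34287 - 287 i \sqrt{3} \approx 34287.0 - 497.1 i$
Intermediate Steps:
$Z{\left(L,H \right)} = \left(-106 + H\right) \left(L + i \sqrt{3}\right)$ ($Z{\left(L,H \right)} = \left(L + \sqrt{91 - 94}\right) \left(H - 106\right) = \left(L + \sqrt{-3}\right) \left(-106 + H\right) = \left(L + i \sqrt{3}\right) \left(-106 + H\right) = \left(-106 + H\right) \left(L + i \sqrt{3}\right)$)
$Z{\left(-139,-181 \right)} + E = \left(\left(-106\right) \left(-139\right) - -25159 - 106 i \sqrt{3} + i \left(-181\right) \sqrt{3}\right) - 5606 = \left(14734 + 25159 - 106 i \sqrt{3} - 181 i \sqrt{3}\right) - 5606 = \left(39893 - 287 i \sqrt{3}\right) - 5606 = 34287 - 287 i \sqrt{3}$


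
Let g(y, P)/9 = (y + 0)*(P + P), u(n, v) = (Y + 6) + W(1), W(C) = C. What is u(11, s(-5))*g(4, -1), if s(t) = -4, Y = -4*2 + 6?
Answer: -360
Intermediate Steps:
Y = -2 (Y = -8 + 6 = -2)
u(n, v) = 5 (u(n, v) = (-2 + 6) + 1 = 4 + 1 = 5)
g(y, P) = 18*P*y (g(y, P) = 9*((y + 0)*(P + P)) = 9*(y*(2*P)) = 9*(2*P*y) = 18*P*y)
u(11, s(-5))*g(4, -1) = 5*(18*(-1)*4) = 5*(-72) = -360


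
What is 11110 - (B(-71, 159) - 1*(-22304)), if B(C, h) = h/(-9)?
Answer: -33529/3 ≈ -11176.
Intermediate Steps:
B(C, h) = -h/9 (B(C, h) = h*(-1/9) = -h/9)
11110 - (B(-71, 159) - 1*(-22304)) = 11110 - (-1/9*159 - 1*(-22304)) = 11110 - (-53/3 + 22304) = 11110 - 1*66859/3 = 11110 - 66859/3 = -33529/3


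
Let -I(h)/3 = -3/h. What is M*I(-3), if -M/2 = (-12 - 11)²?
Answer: 3174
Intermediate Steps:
M = -1058 (M = -2*(-12 - 11)² = -2*(-23)² = -2*529 = -1058)
I(h) = 9/h (I(h) = -(-9)/h = 9/h)
M*I(-3) = -9522/(-3) = -9522*(-1)/3 = -1058*(-3) = 3174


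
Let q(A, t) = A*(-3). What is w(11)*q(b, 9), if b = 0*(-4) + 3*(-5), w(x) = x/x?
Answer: 45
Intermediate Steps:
w(x) = 1
b = -15 (b = 0 - 15 = -15)
q(A, t) = -3*A
w(11)*q(b, 9) = 1*(-3*(-15)) = 1*45 = 45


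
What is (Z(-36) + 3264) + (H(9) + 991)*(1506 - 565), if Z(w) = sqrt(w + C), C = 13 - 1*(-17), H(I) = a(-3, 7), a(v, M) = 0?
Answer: 935795 + I*sqrt(6) ≈ 9.358e+5 + 2.4495*I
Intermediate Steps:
H(I) = 0
C = 30 (C = 13 + 17 = 30)
Z(w) = sqrt(30 + w) (Z(w) = sqrt(w + 30) = sqrt(30 + w))
(Z(-36) + 3264) + (H(9) + 991)*(1506 - 565) = (sqrt(30 - 36) + 3264) + (0 + 991)*(1506 - 565) = (sqrt(-6) + 3264) + 991*941 = (I*sqrt(6) + 3264) + 932531 = (3264 + I*sqrt(6)) + 932531 = 935795 + I*sqrt(6)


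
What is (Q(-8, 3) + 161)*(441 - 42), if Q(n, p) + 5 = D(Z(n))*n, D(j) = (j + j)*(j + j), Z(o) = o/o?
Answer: 49476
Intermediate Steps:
Z(o) = 1
D(j) = 4*j² (D(j) = (2*j)*(2*j) = 4*j²)
Q(n, p) = -5 + 4*n (Q(n, p) = -5 + (4*1²)*n = -5 + (4*1)*n = -5 + 4*n)
(Q(-8, 3) + 161)*(441 - 42) = ((-5 + 4*(-8)) + 161)*(441 - 42) = ((-5 - 32) + 161)*399 = (-37 + 161)*399 = 124*399 = 49476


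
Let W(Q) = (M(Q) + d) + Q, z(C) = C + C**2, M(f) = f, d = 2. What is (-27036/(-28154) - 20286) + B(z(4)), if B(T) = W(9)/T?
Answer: -285538427/14077 ≈ -20284.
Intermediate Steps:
W(Q) = 2 + 2*Q (W(Q) = (Q + 2) + Q = (2 + Q) + Q = 2 + 2*Q)
B(T) = 20/T (B(T) = (2 + 2*9)/T = (2 + 18)/T = 20/T)
(-27036/(-28154) - 20286) + B(z(4)) = (-27036/(-28154) - 20286) + 20/((4*(1 + 4))) = (-27036*(-1/28154) - 20286) + 20/((4*5)) = (13518/14077 - 20286) + 20/20 = -285552504/14077 + 20*(1/20) = -285552504/14077 + 1 = -285538427/14077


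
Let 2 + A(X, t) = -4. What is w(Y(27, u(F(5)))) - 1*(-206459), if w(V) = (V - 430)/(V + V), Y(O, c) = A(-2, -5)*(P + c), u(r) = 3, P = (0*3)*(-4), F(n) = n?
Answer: 1858243/9 ≈ 2.0647e+5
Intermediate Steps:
P = 0 (P = 0*(-4) = 0)
A(X, t) = -6 (A(X, t) = -2 - 4 = -6)
Y(O, c) = -6*c (Y(O, c) = -6*(0 + c) = -6*c)
w(V) = (-430 + V)/(2*V) (w(V) = (-430 + V)/((2*V)) = (-430 + V)*(1/(2*V)) = (-430 + V)/(2*V))
w(Y(27, u(F(5)))) - 1*(-206459) = (-430 - 6*3)/(2*((-6*3))) - 1*(-206459) = (½)*(-430 - 18)/(-18) + 206459 = (½)*(-1/18)*(-448) + 206459 = 112/9 + 206459 = 1858243/9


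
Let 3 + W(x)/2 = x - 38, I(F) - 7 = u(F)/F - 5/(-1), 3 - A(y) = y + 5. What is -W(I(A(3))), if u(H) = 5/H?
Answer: 288/5 ≈ 57.600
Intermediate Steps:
A(y) = -2 - y (A(y) = 3 - (y + 5) = 3 - (5 + y) = 3 + (-5 - y) = -2 - y)
I(F) = 12 + 5/F² (I(F) = 7 + ((5/F)/F - 5/(-1)) = 7 + (5/F² - 5*(-1)) = 7 + (5/F² + 5) = 7 + (5 + 5/F²) = 12 + 5/F²)
W(x) = -82 + 2*x (W(x) = -6 + 2*(x - 38) = -6 + 2*(-38 + x) = -6 + (-76 + 2*x) = -82 + 2*x)
-W(I(A(3))) = -(-82 + 2*(12 + 5/(-2 - 1*3)²)) = -(-82 + 2*(12 + 5/(-2 - 3)²)) = -(-82 + 2*(12 + 5/(-5)²)) = -(-82 + 2*(12 + 5*(1/25))) = -(-82 + 2*(12 + ⅕)) = -(-82 + 2*(61/5)) = -(-82 + 122/5) = -1*(-288/5) = 288/5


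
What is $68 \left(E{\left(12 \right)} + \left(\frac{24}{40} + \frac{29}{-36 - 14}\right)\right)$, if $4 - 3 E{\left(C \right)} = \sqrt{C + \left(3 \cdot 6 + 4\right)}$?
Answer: $\frac{6902}{75} - \frac{68 \sqrt{34}}{3} \approx -40.142$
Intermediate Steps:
$E{\left(C \right)} = \frac{4}{3} - \frac{\sqrt{22 + C}}{3}$ ($E{\left(C \right)} = \frac{4}{3} - \frac{\sqrt{C + \left(3 \cdot 6 + 4\right)}}{3} = \frac{4}{3} - \frac{\sqrt{C + \left(18 + 4\right)}}{3} = \frac{4}{3} - \frac{\sqrt{C + 22}}{3} = \frac{4}{3} - \frac{\sqrt{22 + C}}{3}$)
$68 \left(E{\left(12 \right)} + \left(\frac{24}{40} + \frac{29}{-36 - 14}\right)\right) = 68 \left(\left(\frac{4}{3} - \frac{\sqrt{22 + 12}}{3}\right) + \left(\frac{24}{40} + \frac{29}{-36 - 14}\right)\right) = 68 \left(\left(\frac{4}{3} - \frac{\sqrt{34}}{3}\right) + \left(24 \cdot \frac{1}{40} + \frac{29}{-50}\right)\right) = 68 \left(\left(\frac{4}{3} - \frac{\sqrt{34}}{3}\right) + \left(\frac{3}{5} + 29 \left(- \frac{1}{50}\right)\right)\right) = 68 \left(\left(\frac{4}{3} - \frac{\sqrt{34}}{3}\right) + \left(\frac{3}{5} - \frac{29}{50}\right)\right) = 68 \left(\left(\frac{4}{3} - \frac{\sqrt{34}}{3}\right) + \frac{1}{50}\right) = 68 \left(\frac{203}{150} - \frac{\sqrt{34}}{3}\right) = \frac{6902}{75} - \frac{68 \sqrt{34}}{3}$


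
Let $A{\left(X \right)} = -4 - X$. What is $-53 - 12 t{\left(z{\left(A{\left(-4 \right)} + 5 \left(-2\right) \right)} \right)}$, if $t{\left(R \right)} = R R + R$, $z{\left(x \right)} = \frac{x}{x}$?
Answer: $-77$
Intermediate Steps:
$z{\left(x \right)} = 1$
$t{\left(R \right)} = R + R^{2}$ ($t{\left(R \right)} = R^{2} + R = R + R^{2}$)
$-53 - 12 t{\left(z{\left(A{\left(-4 \right)} + 5 \left(-2\right) \right)} \right)} = -53 - 12 \cdot 1 \left(1 + 1\right) = -53 - 12 \cdot 1 \cdot 2 = -53 - 24 = -77$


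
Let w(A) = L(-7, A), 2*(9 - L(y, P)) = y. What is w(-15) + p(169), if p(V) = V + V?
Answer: 701/2 ≈ 350.50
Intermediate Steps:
L(y, P) = 9 - y/2
w(A) = 25/2 (w(A) = 9 - ½*(-7) = 9 + 7/2 = 25/2)
p(V) = 2*V
w(-15) + p(169) = 25/2 + 2*169 = 25/2 + 338 = 701/2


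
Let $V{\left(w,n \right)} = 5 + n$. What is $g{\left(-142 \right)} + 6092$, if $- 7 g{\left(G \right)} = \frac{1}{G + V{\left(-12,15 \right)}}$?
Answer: $\frac{5202569}{854} \approx 6092.0$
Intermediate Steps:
$g{\left(G \right)} = - \frac{1}{7 \left(20 + G\right)}$ ($g{\left(G \right)} = - \frac{1}{7 \left(G + \left(5 + 15\right)\right)} = - \frac{1}{7 \left(G + 20\right)} = - \frac{1}{7 \left(20 + G\right)}$)
$g{\left(-142 \right)} + 6092 = - \frac{1}{140 + 7 \left(-142\right)} + 6092 = - \frac{1}{140 - 994} + 6092 = - \frac{1}{-854} + 6092 = \left(-1\right) \left(- \frac{1}{854}\right) + 6092 = \frac{1}{854} + 6092 = \frac{5202569}{854}$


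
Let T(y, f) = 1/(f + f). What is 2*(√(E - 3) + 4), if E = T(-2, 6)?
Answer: 8 + I*√105/3 ≈ 8.0 + 3.4156*I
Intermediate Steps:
T(y, f) = 1/(2*f)
E = 1/12 (E = (½)/6 = (½)*(⅙) = 1/12 ≈ 0.083333)
2*(√(E - 3) + 4) = 2*(√(1/12 - 3) + 4) = 2*(√(-35/12) + 4) = 2*(I*√105/6 + 4) = 2*(4 + I*√105/6) = 8 + I*√105/3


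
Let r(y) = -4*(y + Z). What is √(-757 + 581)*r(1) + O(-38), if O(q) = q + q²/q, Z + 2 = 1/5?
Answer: -76 + 64*I*√11/5 ≈ -76.0 + 42.453*I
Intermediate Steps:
Z = -9/5 (Z = -2 + 1/5 = -2 + 1*(⅕) = -2 + ⅕ = -9/5 ≈ -1.8000)
O(q) = 2*q (O(q) = q + q = 2*q)
r(y) = 36/5 - 4*y (r(y) = -4*(y - 9/5) = -4*(-9/5 + y) = 36/5 - 4*y)
√(-757 + 581)*r(1) + O(-38) = √(-757 + 581)*(36/5 - 4*1) + 2*(-38) = √(-176)*(36/5 - 4) - 76 = (4*I*√11)*(16/5) - 76 = 64*I*√11/5 - 76 = -76 + 64*I*√11/5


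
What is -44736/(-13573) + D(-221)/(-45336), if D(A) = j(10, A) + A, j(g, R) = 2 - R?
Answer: 1014062075/307672764 ≈ 3.2959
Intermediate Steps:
D(A) = 2 (D(A) = (2 - A) + A = 2)
-44736/(-13573) + D(-221)/(-45336) = -44736/(-13573) + 2/(-45336) = -44736*(-1/13573) + 2*(-1/45336) = 44736/13573 - 1/22668 = 1014062075/307672764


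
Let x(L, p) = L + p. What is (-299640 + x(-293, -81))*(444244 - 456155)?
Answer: 3573466754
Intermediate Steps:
(-299640 + x(-293, -81))*(444244 - 456155) = (-299640 + (-293 - 81))*(444244 - 456155) = (-299640 - 374)*(-11911) = -300014*(-11911) = 3573466754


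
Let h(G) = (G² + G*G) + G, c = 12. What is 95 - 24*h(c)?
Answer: -7105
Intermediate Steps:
h(G) = G + 2*G² (h(G) = (G² + G²) + G = 2*G² + G = G + 2*G²)
95 - 24*h(c) = 95 - 288*(1 + 2*12) = 95 - 288*(1 + 24) = 95 - 288*25 = 95 - 24*300 = 95 - 7200 = -7105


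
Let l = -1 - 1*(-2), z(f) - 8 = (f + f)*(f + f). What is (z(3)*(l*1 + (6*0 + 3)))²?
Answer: 30976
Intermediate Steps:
z(f) = 8 + 4*f² (z(f) = 8 + (f + f)*(f + f) = 8 + (2*f)*(2*f) = 8 + 4*f²)
l = 1 (l = -1 + 2 = 1)
(z(3)*(l*1 + (6*0 + 3)))² = ((8 + 4*3²)*(1*1 + (6*0 + 3)))² = ((8 + 4*9)*(1 + (0 + 3)))² = ((8 + 36)*(1 + 3))² = (44*4)² = 176² = 30976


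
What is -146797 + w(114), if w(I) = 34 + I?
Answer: -146649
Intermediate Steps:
-146797 + w(114) = -146797 + (34 + 114) = -146797 + 148 = -146649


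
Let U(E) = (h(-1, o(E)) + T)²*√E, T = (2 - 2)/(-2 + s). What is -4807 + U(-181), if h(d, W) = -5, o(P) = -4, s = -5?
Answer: -4807 + 25*I*√181 ≈ -4807.0 + 336.34*I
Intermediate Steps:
T = 0 (T = (2 - 2)/(-2 - 5) = 0/(-7) = 0*(-⅐) = 0)
U(E) = 25*√E (U(E) = (-5 + 0)²*√E = (-5)²*√E = 25*√E)
-4807 + U(-181) = -4807 + 25*√(-181) = -4807 + 25*(I*√181) = -4807 + 25*I*√181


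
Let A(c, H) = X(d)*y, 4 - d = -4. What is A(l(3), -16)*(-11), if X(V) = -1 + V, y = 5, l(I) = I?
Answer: -385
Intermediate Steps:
d = 8 (d = 4 - 1*(-4) = 4 + 4 = 8)
A(c, H) = 35 (A(c, H) = (-1 + 8)*5 = 7*5 = 35)
A(l(3), -16)*(-11) = 35*(-11) = -385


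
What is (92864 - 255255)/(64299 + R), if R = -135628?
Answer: 162391/71329 ≈ 2.2766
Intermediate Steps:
(92864 - 255255)/(64299 + R) = (92864 - 255255)/(64299 - 135628) = -162391/(-71329) = -162391*(-1/71329) = 162391/71329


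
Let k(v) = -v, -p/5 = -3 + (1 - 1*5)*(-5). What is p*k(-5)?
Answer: -425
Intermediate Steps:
p = -85 (p = -5*(-3 + (1 - 1*5)*(-5)) = -5*(-3 + (1 - 5)*(-5)) = -5*(-3 - 4*(-5)) = -5*(-3 + 20) = -5*17 = -85)
p*k(-5) = -(-85)*(-5) = -85*5 = -425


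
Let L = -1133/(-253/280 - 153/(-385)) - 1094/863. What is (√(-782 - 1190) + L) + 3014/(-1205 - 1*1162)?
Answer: 7120268796220/3184602039 + 2*I*√493 ≈ 2235.8 + 44.407*I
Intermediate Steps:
L = 3009853774/1345417 (L = -1133/(-253*1/280 - 153*(-1/385)) - 1094*1/863 = -1133/(-253/280 + 153/385) - 1094/863 = -1133/(-1559/3080) - 1094/863 = -1133*(-3080/1559) - 1094/863 = 3489640/1559 - 1094/863 = 3009853774/1345417 ≈ 2237.1)
(√(-782 - 1190) + L) + 3014/(-1205 - 1*1162) = (√(-782 - 1190) + 3009853774/1345417) + 3014/(-1205 - 1*1162) = (√(-1972) + 3009853774/1345417) + 3014/(-1205 - 1162) = (2*I*√493 + 3009853774/1345417) + 3014/(-2367) = (3009853774/1345417 + 2*I*√493) + 3014*(-1/2367) = (3009853774/1345417 + 2*I*√493) - 3014/2367 = 7120268796220/3184602039 + 2*I*√493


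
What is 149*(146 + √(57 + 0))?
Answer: 21754 + 149*√57 ≈ 22879.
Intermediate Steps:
149*(146 + √(57 + 0)) = 149*(146 + √57) = 21754 + 149*√57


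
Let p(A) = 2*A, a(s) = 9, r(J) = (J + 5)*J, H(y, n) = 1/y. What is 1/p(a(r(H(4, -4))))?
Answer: 1/18 ≈ 0.055556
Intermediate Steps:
r(J) = J*(5 + J) (r(J) = (5 + J)*J = J*(5 + J))
1/p(a(r(H(4, -4)))) = 1/(2*9) = 1/18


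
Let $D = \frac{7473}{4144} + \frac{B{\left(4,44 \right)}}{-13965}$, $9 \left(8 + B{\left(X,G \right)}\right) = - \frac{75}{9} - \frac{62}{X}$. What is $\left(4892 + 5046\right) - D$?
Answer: $\frac{443584693987}{44643312} \approx 9936.2$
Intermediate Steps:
$B{\left(X,G \right)} = - \frac{241}{27} - \frac{62}{9 X}$ ($B{\left(X,G \right)} = -8 + \frac{- \frac{75}{9} - \frac{62}{X}}{9} = -8 + \frac{\left(-75\right) \frac{1}{9} - \frac{62}{X}}{9} = -8 + \frac{- \frac{25}{3} - \frac{62}{X}}{9} = -8 - \left(\frac{25}{27} + \frac{62}{9 X}\right) = - \frac{241}{27} - \frac{62}{9 X}$)
$D = \frac{80540669}{44643312}$ ($D = \frac{7473}{4144} + \frac{\frac{1}{27} \cdot \frac{1}{4} \left(-186 - 964\right)}{-13965} = 7473 \cdot \frac{1}{4144} + \frac{1}{27} \cdot \frac{1}{4} \left(-186 - 964\right) \left(- \frac{1}{13965}\right) = \frac{7473}{4144} + \frac{1}{27} \cdot \frac{1}{4} \left(-1150\right) \left(- \frac{1}{13965}\right) = \frac{7473}{4144} - - \frac{115}{150822} = \frac{7473}{4144} + \frac{115}{150822} = \frac{80540669}{44643312} \approx 1.8041$)
$\left(4892 + 5046\right) - D = \left(4892 + 5046\right) - \frac{80540669}{44643312} = 9938 - \frac{80540669}{44643312} = \frac{443584693987}{44643312}$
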